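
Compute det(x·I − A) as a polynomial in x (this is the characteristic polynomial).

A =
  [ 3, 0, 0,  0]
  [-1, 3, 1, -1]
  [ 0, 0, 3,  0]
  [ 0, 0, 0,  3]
x^4 - 12*x^3 + 54*x^2 - 108*x + 81

Expanding det(x·I − A) (e.g. by cofactor expansion or by noting that A is similar to its Jordan form J, which has the same characteristic polynomial as A) gives
  χ_A(x) = x^4 - 12*x^3 + 54*x^2 - 108*x + 81
which factors as (x - 3)^4. The eigenvalues (with algebraic multiplicities) are λ = 3 with multiplicity 4.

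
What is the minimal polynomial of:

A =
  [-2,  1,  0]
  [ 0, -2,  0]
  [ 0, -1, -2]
x^2 + 4*x + 4

The characteristic polynomial is χ_A(x) = (x + 2)^3, so the eigenvalues are known. The minimal polynomial is
  m_A(x) = Π_λ (x − λ)^{k_λ}
where k_λ is the size of the *largest* Jordan block for λ (equivalently, the smallest k with (A − λI)^k v = 0 for every generalised eigenvector v of λ).

  λ = -2: largest Jordan block has size 2, contributing (x + 2)^2

So m_A(x) = (x + 2)^2 = x^2 + 4*x + 4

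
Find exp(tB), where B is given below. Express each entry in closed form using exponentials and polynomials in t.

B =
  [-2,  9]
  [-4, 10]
e^{tB} =
  [-6*t*exp(4*t) + exp(4*t), 9*t*exp(4*t)]
  [-4*t*exp(4*t), 6*t*exp(4*t) + exp(4*t)]

Strategy: write B = P · J · P⁻¹ where J is a Jordan canonical form, so e^{tB} = P · e^{tJ} · P⁻¹, and e^{tJ} can be computed block-by-block.

B has Jordan form
J =
  [4, 1]
  [0, 4]
(up to reordering of blocks).

Per-block formulas:
  For a 2×2 Jordan block J_2(4): exp(t · J_2(4)) = e^(4t)·(I + t·N), where N is the 2×2 nilpotent shift.

After assembling e^{tJ} and conjugating by P, we get:

e^{tB} =
  [-6*t*exp(4*t) + exp(4*t), 9*t*exp(4*t)]
  [-4*t*exp(4*t), 6*t*exp(4*t) + exp(4*t)]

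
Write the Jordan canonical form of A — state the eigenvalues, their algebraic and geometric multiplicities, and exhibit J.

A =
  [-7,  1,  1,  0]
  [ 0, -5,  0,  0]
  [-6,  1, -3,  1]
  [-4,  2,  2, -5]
J_3(-5) ⊕ J_1(-5)

The characteristic polynomial is
  det(x·I − A) = x^4 + 20*x^3 + 150*x^2 + 500*x + 625 = (x + 5)^4

Eigenvalues and multiplicities (the geometric multiplicity of λ is n − rank(A − λI), which equals the number of Jordan blocks for λ):
  λ = -5: algebraic multiplicity = 4, geometric multiplicity = 2

Determining the block sizes for each eigenvalue:
  λ = -5: with am = 4 and gm = 2, the partition is not yet determined (e.g. several partitions of 4 into 2 parts exist). Let N = A − (-5)·I. Computing rank(N^1) = 2, rank(N^2) = 1, rank(N^3) = 0; the number of blocks of size ≥ j is rank(N^{j−1}) − rank(N^j), giving [2, 1, 1]. So we have 1 block(s) of size 3, 1 block(s) of size 1 → block sizes [3, 1]

Assembling the blocks gives a Jordan form
J =
  [-5,  1,  0,  0]
  [ 0, -5,  1,  0]
  [ 0,  0, -5,  0]
  [ 0,  0,  0, -5]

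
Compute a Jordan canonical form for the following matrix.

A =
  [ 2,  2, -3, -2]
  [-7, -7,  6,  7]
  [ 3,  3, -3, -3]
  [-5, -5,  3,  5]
J_1(-3) ⊕ J_2(0) ⊕ J_1(0)

The characteristic polynomial is
  det(x·I − A) = x^4 + 3*x^3 = x^3*(x + 3)

Eigenvalues and multiplicities (the geometric multiplicity of λ is n − rank(A − λI), which equals the number of Jordan blocks for λ):
  λ = -3: algebraic multiplicity = 1, geometric multiplicity = 1
  λ = 0: algebraic multiplicity = 3, geometric multiplicity = 2

Determining the block sizes for each eigenvalue:
  λ = -3: one block (gm = 1), so the single block has size am = 1 → block sizes [1]
  λ = 0: 2 blocks summing to 3 forces exactly one block of size 2 and the rest size 1 → block sizes [2, 1]

Assembling the blocks gives a Jordan form
J =
  [-3, 0, 0, 0]
  [ 0, 0, 1, 0]
  [ 0, 0, 0, 0]
  [ 0, 0, 0, 0]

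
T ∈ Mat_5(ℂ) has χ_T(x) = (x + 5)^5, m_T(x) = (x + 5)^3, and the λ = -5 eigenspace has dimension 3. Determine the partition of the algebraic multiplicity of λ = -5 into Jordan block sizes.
Block sizes for λ = -5: [3, 1, 1]

Step 1 — from the characteristic polynomial, algebraic multiplicity of λ = -5 is 5. From dim ker(T − (-5)·I) = 3, there are exactly 3 Jordan blocks for λ = -5.
Step 2 — from the minimal polynomial, the factor (x + 5)^3 tells us the largest block for λ = -5 has size 3.
Step 3 — with total size 5, 3 blocks, and largest block 3, the block sizes (in nonincreasing order) are [3, 1, 1].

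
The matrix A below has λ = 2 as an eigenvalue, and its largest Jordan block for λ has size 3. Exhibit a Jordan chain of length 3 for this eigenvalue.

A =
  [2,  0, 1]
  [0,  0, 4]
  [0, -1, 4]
A Jordan chain for λ = 2 of length 3:
v_1 = (-1, 0, 0)ᵀ
v_2 = (0, -2, -1)ᵀ
v_3 = (0, 1, 0)ᵀ

Let N = A − (2)·I. We want v_3 with N^3 v_3 = 0 but N^2 v_3 ≠ 0; then v_{j-1} := N · v_j for j = 3, …, 2.

Pick v_3 = (0, 1, 0)ᵀ.
Then v_2 = N · v_3 = (0, -2, -1)ᵀ.
Then v_1 = N · v_2 = (-1, 0, 0)ᵀ.

Sanity check: (A − (2)·I) v_1 = (0, 0, 0)ᵀ = 0. ✓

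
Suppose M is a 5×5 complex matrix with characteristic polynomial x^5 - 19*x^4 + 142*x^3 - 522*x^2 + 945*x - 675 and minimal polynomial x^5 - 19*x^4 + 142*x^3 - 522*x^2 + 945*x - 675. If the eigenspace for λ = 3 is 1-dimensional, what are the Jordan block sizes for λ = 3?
Block sizes for λ = 3: [3]

Step 1 — from the characteristic polynomial, algebraic multiplicity of λ = 3 is 3. From dim ker(M − (3)·I) = 1, there are exactly 1 Jordan blocks for λ = 3.
Step 2 — from the minimal polynomial, the factor (x − 3)^3 tells us the largest block for λ = 3 has size 3.
Step 3 — with total size 3, 1 blocks, and largest block 3, the block sizes (in nonincreasing order) are [3].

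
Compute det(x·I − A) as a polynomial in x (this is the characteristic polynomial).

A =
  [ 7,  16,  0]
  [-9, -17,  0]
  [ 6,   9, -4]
x^3 + 14*x^2 + 65*x + 100

Expanding det(x·I − A) (e.g. by cofactor expansion or by noting that A is similar to its Jordan form J, which has the same characteristic polynomial as A) gives
  χ_A(x) = x^3 + 14*x^2 + 65*x + 100
which factors as (x + 4)*(x + 5)^2. The eigenvalues (with algebraic multiplicities) are λ = -5 with multiplicity 2, λ = -4 with multiplicity 1.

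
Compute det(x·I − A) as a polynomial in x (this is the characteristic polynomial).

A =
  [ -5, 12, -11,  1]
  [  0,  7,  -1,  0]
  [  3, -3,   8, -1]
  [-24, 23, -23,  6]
x^4 - 16*x^3 + 72*x^2 - 432

Expanding det(x·I − A) (e.g. by cofactor expansion or by noting that A is similar to its Jordan form J, which has the same characteristic polynomial as A) gives
  χ_A(x) = x^4 - 16*x^3 + 72*x^2 - 432
which factors as (x - 6)^3*(x + 2). The eigenvalues (with algebraic multiplicities) are λ = -2 with multiplicity 1, λ = 6 with multiplicity 3.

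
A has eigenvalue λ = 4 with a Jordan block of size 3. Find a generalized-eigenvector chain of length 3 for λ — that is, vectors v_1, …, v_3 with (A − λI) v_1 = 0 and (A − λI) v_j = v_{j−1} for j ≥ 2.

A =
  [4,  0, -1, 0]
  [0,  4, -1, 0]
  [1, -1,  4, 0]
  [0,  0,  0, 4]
A Jordan chain for λ = 4 of length 3:
v_1 = (-1, -1, 0, 0)ᵀ
v_2 = (0, 0, 1, 0)ᵀ
v_3 = (1, 0, 0, 0)ᵀ

Let N = A − (4)·I. We want v_3 with N^3 v_3 = 0 but N^2 v_3 ≠ 0; then v_{j-1} := N · v_j for j = 3, …, 2.

Pick v_3 = (1, 0, 0, 0)ᵀ.
Then v_2 = N · v_3 = (0, 0, 1, 0)ᵀ.
Then v_1 = N · v_2 = (-1, -1, 0, 0)ᵀ.

Sanity check: (A − (4)·I) v_1 = (0, 0, 0, 0)ᵀ = 0. ✓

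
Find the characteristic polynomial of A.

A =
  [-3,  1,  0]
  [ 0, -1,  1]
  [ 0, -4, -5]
x^3 + 9*x^2 + 27*x + 27

Expanding det(x·I − A) (e.g. by cofactor expansion or by noting that A is similar to its Jordan form J, which has the same characteristic polynomial as A) gives
  χ_A(x) = x^3 + 9*x^2 + 27*x + 27
which factors as (x + 3)^3. The eigenvalues (with algebraic multiplicities) are λ = -3 with multiplicity 3.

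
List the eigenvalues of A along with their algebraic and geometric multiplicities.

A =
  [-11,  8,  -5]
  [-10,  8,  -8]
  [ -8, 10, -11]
λ = -5: alg = 2, geom = 1; λ = -4: alg = 1, geom = 1

Step 1 — factor the characteristic polynomial to read off the algebraic multiplicities:
  χ_A(x) = (x + 4)*(x + 5)^2

Step 2 — compute geometric multiplicities via the rank-nullity identity g(λ) = n − rank(A − λI):
  rank(A − (-5)·I) = 2, so dim ker(A − (-5)·I) = n − 2 = 1
  rank(A − (-4)·I) = 2, so dim ker(A − (-4)·I) = n − 2 = 1

Summary:
  λ = -5: algebraic multiplicity = 2, geometric multiplicity = 1
  λ = -4: algebraic multiplicity = 1, geometric multiplicity = 1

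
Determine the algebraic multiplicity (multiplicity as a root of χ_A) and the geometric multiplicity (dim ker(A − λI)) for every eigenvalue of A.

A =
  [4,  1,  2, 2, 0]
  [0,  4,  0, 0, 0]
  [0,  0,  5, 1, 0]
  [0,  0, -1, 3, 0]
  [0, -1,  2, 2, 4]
λ = 4: alg = 5, geom = 3

Step 1 — factor the characteristic polynomial to read off the algebraic multiplicities:
  χ_A(x) = (x - 4)^5

Step 2 — compute geometric multiplicities via the rank-nullity identity g(λ) = n − rank(A − λI):
  rank(A − (4)·I) = 2, so dim ker(A − (4)·I) = n − 2 = 3

Summary:
  λ = 4: algebraic multiplicity = 5, geometric multiplicity = 3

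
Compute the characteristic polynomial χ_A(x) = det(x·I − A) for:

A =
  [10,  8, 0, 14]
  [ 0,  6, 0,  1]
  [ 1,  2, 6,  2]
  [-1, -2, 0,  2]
x^4 - 24*x^3 + 216*x^2 - 864*x + 1296

Expanding det(x·I − A) (e.g. by cofactor expansion or by noting that A is similar to its Jordan form J, which has the same characteristic polynomial as A) gives
  χ_A(x) = x^4 - 24*x^3 + 216*x^2 - 864*x + 1296
which factors as (x - 6)^4. The eigenvalues (with algebraic multiplicities) are λ = 6 with multiplicity 4.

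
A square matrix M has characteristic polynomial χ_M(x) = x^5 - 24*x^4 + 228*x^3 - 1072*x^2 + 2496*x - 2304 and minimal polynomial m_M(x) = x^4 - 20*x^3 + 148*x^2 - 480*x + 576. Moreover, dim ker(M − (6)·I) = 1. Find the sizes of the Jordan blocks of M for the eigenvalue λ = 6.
Block sizes for λ = 6: [2]

Step 1 — from the characteristic polynomial, algebraic multiplicity of λ = 6 is 2. From dim ker(M − (6)·I) = 1, there are exactly 1 Jordan blocks for λ = 6.
Step 2 — from the minimal polynomial, the factor (x − 6)^2 tells us the largest block for λ = 6 has size 2.
Step 3 — with total size 2, 1 blocks, and largest block 2, the block sizes (in nonincreasing order) are [2].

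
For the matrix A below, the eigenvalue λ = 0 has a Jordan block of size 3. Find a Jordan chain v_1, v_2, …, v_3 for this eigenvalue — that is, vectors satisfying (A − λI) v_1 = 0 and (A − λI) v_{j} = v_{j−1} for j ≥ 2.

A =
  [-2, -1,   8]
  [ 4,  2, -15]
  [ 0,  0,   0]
A Jordan chain for λ = 0 of length 3:
v_1 = (-1, 2, 0)ᵀ
v_2 = (8, -15, 0)ᵀ
v_3 = (0, 0, 1)ᵀ

Let N = A − (0)·I. We want v_3 with N^3 v_3 = 0 but N^2 v_3 ≠ 0; then v_{j-1} := N · v_j for j = 3, …, 2.

Pick v_3 = (0, 0, 1)ᵀ.
Then v_2 = N · v_3 = (8, -15, 0)ᵀ.
Then v_1 = N · v_2 = (-1, 2, 0)ᵀ.

Sanity check: (A − (0)·I) v_1 = (0, 0, 0)ᵀ = 0. ✓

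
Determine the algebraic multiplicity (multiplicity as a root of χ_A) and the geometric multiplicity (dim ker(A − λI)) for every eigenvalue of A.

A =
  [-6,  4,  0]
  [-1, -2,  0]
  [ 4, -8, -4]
λ = -4: alg = 3, geom = 2

Step 1 — factor the characteristic polynomial to read off the algebraic multiplicities:
  χ_A(x) = (x + 4)^3

Step 2 — compute geometric multiplicities via the rank-nullity identity g(λ) = n − rank(A − λI):
  rank(A − (-4)·I) = 1, so dim ker(A − (-4)·I) = n − 1 = 2

Summary:
  λ = -4: algebraic multiplicity = 3, geometric multiplicity = 2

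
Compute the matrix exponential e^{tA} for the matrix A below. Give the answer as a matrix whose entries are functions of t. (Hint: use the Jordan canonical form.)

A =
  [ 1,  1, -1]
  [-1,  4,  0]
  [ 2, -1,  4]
e^{tA} =
  [t^2*exp(3*t)/2 - 2*t*exp(3*t) + exp(3*t), t*exp(3*t), t^2*exp(3*t)/2 - t*exp(3*t)]
  [t^2*exp(3*t)/2 - t*exp(3*t), t*exp(3*t) + exp(3*t), t^2*exp(3*t)/2]
  [-t^2*exp(3*t)/2 + 2*t*exp(3*t), -t*exp(3*t), -t^2*exp(3*t)/2 + t*exp(3*t) + exp(3*t)]

Strategy: write A = P · J · P⁻¹ where J is a Jordan canonical form, so e^{tA} = P · e^{tJ} · P⁻¹, and e^{tJ} can be computed block-by-block.

A has Jordan form
J =
  [3, 1, 0]
  [0, 3, 1]
  [0, 0, 3]
(up to reordering of blocks).

Per-block formulas:
  For a 3×3 Jordan block J_3(3): exp(t · J_3(3)) = e^(3t)·(I + t·N + (t^2/2)·N^2), where N is the 3×3 nilpotent shift.

After assembling e^{tJ} and conjugating by P, we get:

e^{tA} =
  [t^2*exp(3*t)/2 - 2*t*exp(3*t) + exp(3*t), t*exp(3*t), t^2*exp(3*t)/2 - t*exp(3*t)]
  [t^2*exp(3*t)/2 - t*exp(3*t), t*exp(3*t) + exp(3*t), t^2*exp(3*t)/2]
  [-t^2*exp(3*t)/2 + 2*t*exp(3*t), -t*exp(3*t), -t^2*exp(3*t)/2 + t*exp(3*t) + exp(3*t)]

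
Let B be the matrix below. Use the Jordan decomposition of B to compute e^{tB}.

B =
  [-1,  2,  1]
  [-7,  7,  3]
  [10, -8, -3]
e^{tB} =
  [-2*t*exp(t) + exp(t), 2*t*exp(t), t*exp(t)]
  [t^2*exp(t) - 7*t*exp(t), -t^2*exp(t) + 6*t*exp(t) + exp(t), -t^2*exp(t)/2 + 3*t*exp(t)]
  [-2*t^2*exp(t) + 10*t*exp(t), 2*t^2*exp(t) - 8*t*exp(t), t^2*exp(t) - 4*t*exp(t) + exp(t)]

Strategy: write B = P · J · P⁻¹ where J is a Jordan canonical form, so e^{tB} = P · e^{tJ} · P⁻¹, and e^{tJ} can be computed block-by-block.

B has Jordan form
J =
  [1, 1, 0]
  [0, 1, 1]
  [0, 0, 1]
(up to reordering of blocks).

Per-block formulas:
  For a 3×3 Jordan block J_3(1): exp(t · J_3(1)) = e^(1t)·(I + t·N + (t^2/2)·N^2), where N is the 3×3 nilpotent shift.

After assembling e^{tJ} and conjugating by P, we get:

e^{tB} =
  [-2*t*exp(t) + exp(t), 2*t*exp(t), t*exp(t)]
  [t^2*exp(t) - 7*t*exp(t), -t^2*exp(t) + 6*t*exp(t) + exp(t), -t^2*exp(t)/2 + 3*t*exp(t)]
  [-2*t^2*exp(t) + 10*t*exp(t), 2*t^2*exp(t) - 8*t*exp(t), t^2*exp(t) - 4*t*exp(t) + exp(t)]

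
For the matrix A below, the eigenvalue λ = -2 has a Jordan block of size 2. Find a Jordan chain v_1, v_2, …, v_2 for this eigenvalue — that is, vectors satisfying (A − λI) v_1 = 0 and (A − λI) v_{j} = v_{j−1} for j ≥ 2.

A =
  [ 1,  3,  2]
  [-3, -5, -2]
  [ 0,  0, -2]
A Jordan chain for λ = -2 of length 2:
v_1 = (3, -3, 0)ᵀ
v_2 = (1, 0, 0)ᵀ

Let N = A − (-2)·I. We want v_2 with N^2 v_2 = 0 but N^1 v_2 ≠ 0; then v_{j-1} := N · v_j for j = 2, …, 2.

Pick v_2 = (1, 0, 0)ᵀ.
Then v_1 = N · v_2 = (3, -3, 0)ᵀ.

Sanity check: (A − (-2)·I) v_1 = (0, 0, 0)ᵀ = 0. ✓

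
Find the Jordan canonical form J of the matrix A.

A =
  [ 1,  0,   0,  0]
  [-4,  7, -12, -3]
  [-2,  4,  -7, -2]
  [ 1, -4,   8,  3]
J_3(1) ⊕ J_1(1)

The characteristic polynomial is
  det(x·I − A) = x^4 - 4*x^3 + 6*x^2 - 4*x + 1 = (x - 1)^4

Eigenvalues and multiplicities (the geometric multiplicity of λ is n − rank(A − λI), which equals the number of Jordan blocks for λ):
  λ = 1: algebraic multiplicity = 4, geometric multiplicity = 2

Determining the block sizes for each eigenvalue:
  λ = 1: with am = 4 and gm = 2, the partition is not yet determined (e.g. several partitions of 4 into 2 parts exist). Let N = A − (1)·I. Computing rank(N^1) = 2, rank(N^2) = 1, rank(N^3) = 0; the number of blocks of size ≥ j is rank(N^{j−1}) − rank(N^j), giving [2, 1, 1]. So we have 1 block(s) of size 3, 1 block(s) of size 1 → block sizes [3, 1]

Assembling the blocks gives a Jordan form
J =
  [1, 1, 0, 0]
  [0, 1, 1, 0]
  [0, 0, 1, 0]
  [0, 0, 0, 1]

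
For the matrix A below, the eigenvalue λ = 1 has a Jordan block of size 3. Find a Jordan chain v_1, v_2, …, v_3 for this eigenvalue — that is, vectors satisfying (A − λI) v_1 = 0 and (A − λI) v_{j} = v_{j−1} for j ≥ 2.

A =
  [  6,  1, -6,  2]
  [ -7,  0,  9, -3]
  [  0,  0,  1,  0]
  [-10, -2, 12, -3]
A Jordan chain for λ = 1 of length 3:
v_1 = (-2, 2, 0, 4)ᵀ
v_2 = (5, -7, 0, -10)ᵀ
v_3 = (1, 0, 0, 0)ᵀ

Let N = A − (1)·I. We want v_3 with N^3 v_3 = 0 but N^2 v_3 ≠ 0; then v_{j-1} := N · v_j for j = 3, …, 2.

Pick v_3 = (1, 0, 0, 0)ᵀ.
Then v_2 = N · v_3 = (5, -7, 0, -10)ᵀ.
Then v_1 = N · v_2 = (-2, 2, 0, 4)ᵀ.

Sanity check: (A − (1)·I) v_1 = (0, 0, 0, 0)ᵀ = 0. ✓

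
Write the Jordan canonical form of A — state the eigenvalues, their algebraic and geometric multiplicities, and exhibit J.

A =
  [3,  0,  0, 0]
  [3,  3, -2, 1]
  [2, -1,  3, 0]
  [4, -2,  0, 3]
J_3(3) ⊕ J_1(3)

The characteristic polynomial is
  det(x·I − A) = x^4 - 12*x^3 + 54*x^2 - 108*x + 81 = (x - 3)^4

Eigenvalues and multiplicities (the geometric multiplicity of λ is n − rank(A − λI), which equals the number of Jordan blocks for λ):
  λ = 3: algebraic multiplicity = 4, geometric multiplicity = 2

Determining the block sizes for each eigenvalue:
  λ = 3: with am = 4 and gm = 2, the partition is not yet determined (e.g. several partitions of 4 into 2 parts exist). Let N = A − (3)·I. Computing rank(N^1) = 2, rank(N^2) = 1, rank(N^3) = 0; the number of blocks of size ≥ j is rank(N^{j−1}) − rank(N^j), giving [2, 1, 1]. So we have 1 block(s) of size 3, 1 block(s) of size 1 → block sizes [3, 1]

Assembling the blocks gives a Jordan form
J =
  [3, 1, 0, 0]
  [0, 3, 1, 0]
  [0, 0, 3, 0]
  [0, 0, 0, 3]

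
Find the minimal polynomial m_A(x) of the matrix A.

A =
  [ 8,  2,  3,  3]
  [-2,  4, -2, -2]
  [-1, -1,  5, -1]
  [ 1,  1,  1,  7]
x^3 - 18*x^2 + 108*x - 216

The characteristic polynomial is χ_A(x) = (x - 6)^4, so the eigenvalues are known. The minimal polynomial is
  m_A(x) = Π_λ (x − λ)^{k_λ}
where k_λ is the size of the *largest* Jordan block for λ (equivalently, the smallest k with (A − λI)^k v = 0 for every generalised eigenvector v of λ).

  λ = 6: largest Jordan block has size 3, contributing (x − 6)^3

So m_A(x) = (x - 6)^3 = x^3 - 18*x^2 + 108*x - 216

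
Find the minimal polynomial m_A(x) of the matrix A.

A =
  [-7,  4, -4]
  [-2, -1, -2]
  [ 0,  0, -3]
x^2 + 8*x + 15

The characteristic polynomial is χ_A(x) = (x + 3)^2*(x + 5), so the eigenvalues are known. The minimal polynomial is
  m_A(x) = Π_λ (x − λ)^{k_λ}
where k_λ is the size of the *largest* Jordan block for λ (equivalently, the smallest k with (A − λI)^k v = 0 for every generalised eigenvector v of λ).

  λ = -5: largest Jordan block has size 1, contributing (x + 5)
  λ = -3: largest Jordan block has size 1, contributing (x + 3)

So m_A(x) = (x + 3)*(x + 5) = x^2 + 8*x + 15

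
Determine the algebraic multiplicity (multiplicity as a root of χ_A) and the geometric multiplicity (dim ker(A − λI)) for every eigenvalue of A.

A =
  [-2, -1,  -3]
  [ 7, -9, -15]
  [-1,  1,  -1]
λ = -4: alg = 3, geom = 1

Step 1 — factor the characteristic polynomial to read off the algebraic multiplicities:
  χ_A(x) = (x + 4)^3

Step 2 — compute geometric multiplicities via the rank-nullity identity g(λ) = n − rank(A − λI):
  rank(A − (-4)·I) = 2, so dim ker(A − (-4)·I) = n − 2 = 1

Summary:
  λ = -4: algebraic multiplicity = 3, geometric multiplicity = 1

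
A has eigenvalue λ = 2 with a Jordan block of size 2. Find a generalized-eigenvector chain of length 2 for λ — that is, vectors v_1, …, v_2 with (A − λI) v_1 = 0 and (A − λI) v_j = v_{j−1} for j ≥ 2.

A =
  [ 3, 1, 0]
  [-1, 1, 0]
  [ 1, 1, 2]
A Jordan chain for λ = 2 of length 2:
v_1 = (1, -1, 1)ᵀ
v_2 = (1, 0, 0)ᵀ

Let N = A − (2)·I. We want v_2 with N^2 v_2 = 0 but N^1 v_2 ≠ 0; then v_{j-1} := N · v_j for j = 2, …, 2.

Pick v_2 = (1, 0, 0)ᵀ.
Then v_1 = N · v_2 = (1, -1, 1)ᵀ.

Sanity check: (A − (2)·I) v_1 = (0, 0, 0)ᵀ = 0. ✓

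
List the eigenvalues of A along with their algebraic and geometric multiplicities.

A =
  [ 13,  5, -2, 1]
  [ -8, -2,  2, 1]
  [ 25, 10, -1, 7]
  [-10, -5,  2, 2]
λ = 3: alg = 4, geom = 2

Step 1 — factor the characteristic polynomial to read off the algebraic multiplicities:
  χ_A(x) = (x - 3)^4

Step 2 — compute geometric multiplicities via the rank-nullity identity g(λ) = n − rank(A − λI):
  rank(A − (3)·I) = 2, so dim ker(A − (3)·I) = n − 2 = 2

Summary:
  λ = 3: algebraic multiplicity = 4, geometric multiplicity = 2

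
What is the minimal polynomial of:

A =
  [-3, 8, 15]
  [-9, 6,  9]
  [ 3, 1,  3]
x^3 - 6*x^2 + 9*x

The characteristic polynomial is χ_A(x) = x*(x - 3)^2, so the eigenvalues are known. The minimal polynomial is
  m_A(x) = Π_λ (x − λ)^{k_λ}
where k_λ is the size of the *largest* Jordan block for λ (equivalently, the smallest k with (A − λI)^k v = 0 for every generalised eigenvector v of λ).

  λ = 0: largest Jordan block has size 1, contributing (x − 0)
  λ = 3: largest Jordan block has size 2, contributing (x − 3)^2

So m_A(x) = x*(x - 3)^2 = x^3 - 6*x^2 + 9*x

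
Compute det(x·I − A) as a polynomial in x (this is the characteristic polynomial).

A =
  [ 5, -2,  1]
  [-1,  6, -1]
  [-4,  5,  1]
x^3 - 12*x^2 + 48*x - 64

Expanding det(x·I − A) (e.g. by cofactor expansion or by noting that A is similar to its Jordan form J, which has the same characteristic polynomial as A) gives
  χ_A(x) = x^3 - 12*x^2 + 48*x - 64
which factors as (x - 4)^3. The eigenvalues (with algebraic multiplicities) are λ = 4 with multiplicity 3.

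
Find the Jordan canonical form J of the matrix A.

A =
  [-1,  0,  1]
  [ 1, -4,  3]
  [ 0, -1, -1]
J_3(-2)

The characteristic polynomial is
  det(x·I − A) = x^3 + 6*x^2 + 12*x + 8 = (x + 2)^3

Eigenvalues and multiplicities (the geometric multiplicity of λ is n − rank(A − λI), which equals the number of Jordan blocks for λ):
  λ = -2: algebraic multiplicity = 3, geometric multiplicity = 1

Determining the block sizes for each eigenvalue:
  λ = -2: one block (gm = 1), so the single block has size am = 3 → block sizes [3]

Assembling the blocks gives a Jordan form
J =
  [-2,  1,  0]
  [ 0, -2,  1]
  [ 0,  0, -2]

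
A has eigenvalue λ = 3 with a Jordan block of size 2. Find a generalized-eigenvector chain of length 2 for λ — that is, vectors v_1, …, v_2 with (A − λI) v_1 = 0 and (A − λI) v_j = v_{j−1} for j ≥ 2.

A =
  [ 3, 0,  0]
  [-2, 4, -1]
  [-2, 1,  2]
A Jordan chain for λ = 3 of length 2:
v_1 = (0, -2, -2)ᵀ
v_2 = (1, 0, 0)ᵀ

Let N = A − (3)·I. We want v_2 with N^2 v_2 = 0 but N^1 v_2 ≠ 0; then v_{j-1} := N · v_j for j = 2, …, 2.

Pick v_2 = (1, 0, 0)ᵀ.
Then v_1 = N · v_2 = (0, -2, -2)ᵀ.

Sanity check: (A − (3)·I) v_1 = (0, 0, 0)ᵀ = 0. ✓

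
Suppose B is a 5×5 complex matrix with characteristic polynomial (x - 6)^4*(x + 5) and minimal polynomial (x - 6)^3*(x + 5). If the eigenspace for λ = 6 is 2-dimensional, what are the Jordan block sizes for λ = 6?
Block sizes for λ = 6: [3, 1]

Step 1 — from the characteristic polynomial, algebraic multiplicity of λ = 6 is 4. From dim ker(B − (6)·I) = 2, there are exactly 2 Jordan blocks for λ = 6.
Step 2 — from the minimal polynomial, the factor (x − 6)^3 tells us the largest block for λ = 6 has size 3.
Step 3 — with total size 4, 2 blocks, and largest block 3, the block sizes (in nonincreasing order) are [3, 1].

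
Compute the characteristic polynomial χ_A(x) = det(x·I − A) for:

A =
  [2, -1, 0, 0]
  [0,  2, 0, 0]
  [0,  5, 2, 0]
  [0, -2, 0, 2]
x^4 - 8*x^3 + 24*x^2 - 32*x + 16

Expanding det(x·I − A) (e.g. by cofactor expansion or by noting that A is similar to its Jordan form J, which has the same characteristic polynomial as A) gives
  χ_A(x) = x^4 - 8*x^3 + 24*x^2 - 32*x + 16
which factors as (x - 2)^4. The eigenvalues (with algebraic multiplicities) are λ = 2 with multiplicity 4.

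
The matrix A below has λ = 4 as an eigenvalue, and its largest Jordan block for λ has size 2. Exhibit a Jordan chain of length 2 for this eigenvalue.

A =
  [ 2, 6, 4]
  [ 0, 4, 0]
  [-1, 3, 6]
A Jordan chain for λ = 4 of length 2:
v_1 = (-2, 0, -1)ᵀ
v_2 = (1, 0, 0)ᵀ

Let N = A − (4)·I. We want v_2 with N^2 v_2 = 0 but N^1 v_2 ≠ 0; then v_{j-1} := N · v_j for j = 2, …, 2.

Pick v_2 = (1, 0, 0)ᵀ.
Then v_1 = N · v_2 = (-2, 0, -1)ᵀ.

Sanity check: (A − (4)·I) v_1 = (0, 0, 0)ᵀ = 0. ✓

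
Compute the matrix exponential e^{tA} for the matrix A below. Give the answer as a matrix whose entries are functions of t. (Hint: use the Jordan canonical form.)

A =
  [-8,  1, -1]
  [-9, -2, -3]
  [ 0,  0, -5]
e^{tA} =
  [-3*t*exp(-5*t) + exp(-5*t), t*exp(-5*t), -t*exp(-5*t)]
  [-9*t*exp(-5*t), 3*t*exp(-5*t) + exp(-5*t), -3*t*exp(-5*t)]
  [0, 0, exp(-5*t)]

Strategy: write A = P · J · P⁻¹ where J is a Jordan canonical form, so e^{tA} = P · e^{tJ} · P⁻¹, and e^{tJ} can be computed block-by-block.

A has Jordan form
J =
  [-5,  1,  0]
  [ 0, -5,  0]
  [ 0,  0, -5]
(up to reordering of blocks).

Per-block formulas:
  For a 2×2 Jordan block J_2(-5): exp(t · J_2(-5)) = e^(-5t)·(I + t·N), where N is the 2×2 nilpotent shift.
  For a 1×1 block at λ = -5: exp(t · [-5]) = [e^(-5t)].

After assembling e^{tJ} and conjugating by P, we get:

e^{tA} =
  [-3*t*exp(-5*t) + exp(-5*t), t*exp(-5*t), -t*exp(-5*t)]
  [-9*t*exp(-5*t), 3*t*exp(-5*t) + exp(-5*t), -3*t*exp(-5*t)]
  [0, 0, exp(-5*t)]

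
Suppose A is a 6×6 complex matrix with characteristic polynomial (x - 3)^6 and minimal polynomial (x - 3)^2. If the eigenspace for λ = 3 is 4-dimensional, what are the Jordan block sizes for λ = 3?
Block sizes for λ = 3: [2, 2, 1, 1]

Step 1 — from the characteristic polynomial, algebraic multiplicity of λ = 3 is 6. From dim ker(A − (3)·I) = 4, there are exactly 4 Jordan blocks for λ = 3.
Step 2 — from the minimal polynomial, the factor (x − 3)^2 tells us the largest block for λ = 3 has size 2.
Step 3 — with total size 6, 4 blocks, and largest block 2, the block sizes (in nonincreasing order) are [2, 2, 1, 1].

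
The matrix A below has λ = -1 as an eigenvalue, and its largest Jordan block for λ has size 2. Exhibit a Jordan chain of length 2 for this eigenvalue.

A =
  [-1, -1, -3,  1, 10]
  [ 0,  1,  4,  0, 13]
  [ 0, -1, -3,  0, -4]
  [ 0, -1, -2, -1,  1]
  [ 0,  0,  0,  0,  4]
A Jordan chain for λ = -1 of length 2:
v_1 = (-1, 2, -1, -1, 0)ᵀ
v_2 = (0, 1, 0, 0, 0)ᵀ

Let N = A − (-1)·I. We want v_2 with N^2 v_2 = 0 but N^1 v_2 ≠ 0; then v_{j-1} := N · v_j for j = 2, …, 2.

Pick v_2 = (0, 1, 0, 0, 0)ᵀ.
Then v_1 = N · v_2 = (-1, 2, -1, -1, 0)ᵀ.

Sanity check: (A − (-1)·I) v_1 = (0, 0, 0, 0, 0)ᵀ = 0. ✓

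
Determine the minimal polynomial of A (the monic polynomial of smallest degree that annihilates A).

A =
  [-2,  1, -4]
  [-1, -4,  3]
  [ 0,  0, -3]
x^3 + 9*x^2 + 27*x + 27

The characteristic polynomial is χ_A(x) = (x + 3)^3, so the eigenvalues are known. The minimal polynomial is
  m_A(x) = Π_λ (x − λ)^{k_λ}
where k_λ is the size of the *largest* Jordan block for λ (equivalently, the smallest k with (A − λI)^k v = 0 for every generalised eigenvector v of λ).

  λ = -3: largest Jordan block has size 3, contributing (x + 3)^3

So m_A(x) = (x + 3)^3 = x^3 + 9*x^2 + 27*x + 27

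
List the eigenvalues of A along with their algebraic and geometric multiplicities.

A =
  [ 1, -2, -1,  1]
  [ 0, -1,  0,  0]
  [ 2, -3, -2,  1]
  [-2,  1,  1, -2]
λ = -1: alg = 4, geom = 2

Step 1 — factor the characteristic polynomial to read off the algebraic multiplicities:
  χ_A(x) = (x + 1)^4

Step 2 — compute geometric multiplicities via the rank-nullity identity g(λ) = n − rank(A − λI):
  rank(A − (-1)·I) = 2, so dim ker(A − (-1)·I) = n − 2 = 2

Summary:
  λ = -1: algebraic multiplicity = 4, geometric multiplicity = 2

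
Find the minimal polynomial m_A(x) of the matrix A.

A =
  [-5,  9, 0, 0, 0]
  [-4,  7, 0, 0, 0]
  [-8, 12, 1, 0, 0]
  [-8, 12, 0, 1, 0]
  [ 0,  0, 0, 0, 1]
x^2 - 2*x + 1

The characteristic polynomial is χ_A(x) = (x - 1)^5, so the eigenvalues are known. The minimal polynomial is
  m_A(x) = Π_λ (x − λ)^{k_λ}
where k_λ is the size of the *largest* Jordan block for λ (equivalently, the smallest k with (A − λI)^k v = 0 for every generalised eigenvector v of λ).

  λ = 1: largest Jordan block has size 2, contributing (x − 1)^2

So m_A(x) = (x - 1)^2 = x^2 - 2*x + 1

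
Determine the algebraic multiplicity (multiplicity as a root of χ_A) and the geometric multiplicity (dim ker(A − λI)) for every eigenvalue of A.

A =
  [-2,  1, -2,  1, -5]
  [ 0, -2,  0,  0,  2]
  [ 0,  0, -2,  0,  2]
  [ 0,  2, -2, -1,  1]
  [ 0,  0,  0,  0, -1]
λ = -2: alg = 3, geom = 2; λ = -1: alg = 2, geom = 1

Step 1 — factor the characteristic polynomial to read off the algebraic multiplicities:
  χ_A(x) = (x + 1)^2*(x + 2)^3

Step 2 — compute geometric multiplicities via the rank-nullity identity g(λ) = n − rank(A − λI):
  rank(A − (-2)·I) = 3, so dim ker(A − (-2)·I) = n − 3 = 2
  rank(A − (-1)·I) = 4, so dim ker(A − (-1)·I) = n − 4 = 1

Summary:
  λ = -2: algebraic multiplicity = 3, geometric multiplicity = 2
  λ = -1: algebraic multiplicity = 2, geometric multiplicity = 1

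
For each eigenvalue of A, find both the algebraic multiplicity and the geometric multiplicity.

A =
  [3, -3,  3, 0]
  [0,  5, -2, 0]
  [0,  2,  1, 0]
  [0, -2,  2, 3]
λ = 3: alg = 4, geom = 3

Step 1 — factor the characteristic polynomial to read off the algebraic multiplicities:
  χ_A(x) = (x - 3)^4

Step 2 — compute geometric multiplicities via the rank-nullity identity g(λ) = n − rank(A − λI):
  rank(A − (3)·I) = 1, so dim ker(A − (3)·I) = n − 1 = 3

Summary:
  λ = 3: algebraic multiplicity = 4, geometric multiplicity = 3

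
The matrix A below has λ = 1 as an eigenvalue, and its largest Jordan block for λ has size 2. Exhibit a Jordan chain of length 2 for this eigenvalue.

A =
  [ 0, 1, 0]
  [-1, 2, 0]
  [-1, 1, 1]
A Jordan chain for λ = 1 of length 2:
v_1 = (-1, -1, -1)ᵀ
v_2 = (1, 0, 0)ᵀ

Let N = A − (1)·I. We want v_2 with N^2 v_2 = 0 but N^1 v_2 ≠ 0; then v_{j-1} := N · v_j for j = 2, …, 2.

Pick v_2 = (1, 0, 0)ᵀ.
Then v_1 = N · v_2 = (-1, -1, -1)ᵀ.

Sanity check: (A − (1)·I) v_1 = (0, 0, 0)ᵀ = 0. ✓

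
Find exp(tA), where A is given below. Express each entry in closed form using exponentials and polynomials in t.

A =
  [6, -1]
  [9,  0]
e^{tA} =
  [3*t*exp(3*t) + exp(3*t), -t*exp(3*t)]
  [9*t*exp(3*t), -3*t*exp(3*t) + exp(3*t)]

Strategy: write A = P · J · P⁻¹ where J is a Jordan canonical form, so e^{tA} = P · e^{tJ} · P⁻¹, and e^{tJ} can be computed block-by-block.

A has Jordan form
J =
  [3, 1]
  [0, 3]
(up to reordering of blocks).

Per-block formulas:
  For a 2×2 Jordan block J_2(3): exp(t · J_2(3)) = e^(3t)·(I + t·N), where N is the 2×2 nilpotent shift.

After assembling e^{tJ} and conjugating by P, we get:

e^{tA} =
  [3*t*exp(3*t) + exp(3*t), -t*exp(3*t)]
  [9*t*exp(3*t), -3*t*exp(3*t) + exp(3*t)]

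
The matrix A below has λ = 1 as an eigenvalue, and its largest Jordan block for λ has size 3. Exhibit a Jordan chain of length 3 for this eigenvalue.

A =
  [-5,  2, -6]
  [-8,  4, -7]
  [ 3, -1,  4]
A Jordan chain for λ = 1 of length 3:
v_1 = (2, 3, -1)ᵀ
v_2 = (-6, -8, 3)ᵀ
v_3 = (1, 0, 0)ᵀ

Let N = A − (1)·I. We want v_3 with N^3 v_3 = 0 but N^2 v_3 ≠ 0; then v_{j-1} := N · v_j for j = 3, …, 2.

Pick v_3 = (1, 0, 0)ᵀ.
Then v_2 = N · v_3 = (-6, -8, 3)ᵀ.
Then v_1 = N · v_2 = (2, 3, -1)ᵀ.

Sanity check: (A − (1)·I) v_1 = (0, 0, 0)ᵀ = 0. ✓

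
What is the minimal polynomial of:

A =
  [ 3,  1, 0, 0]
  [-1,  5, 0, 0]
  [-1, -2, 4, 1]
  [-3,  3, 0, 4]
x^2 - 8*x + 16

The characteristic polynomial is χ_A(x) = (x - 4)^4, so the eigenvalues are known. The minimal polynomial is
  m_A(x) = Π_λ (x − λ)^{k_λ}
where k_λ is the size of the *largest* Jordan block for λ (equivalently, the smallest k with (A − λI)^k v = 0 for every generalised eigenvector v of λ).

  λ = 4: largest Jordan block has size 2, contributing (x − 4)^2

So m_A(x) = (x - 4)^2 = x^2 - 8*x + 16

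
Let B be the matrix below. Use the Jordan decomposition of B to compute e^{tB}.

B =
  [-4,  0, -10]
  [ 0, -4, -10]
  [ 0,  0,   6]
e^{tB} =
  [exp(-4*t), 0, -exp(6*t) + exp(-4*t)]
  [0, exp(-4*t), -exp(6*t) + exp(-4*t)]
  [0, 0, exp(6*t)]

Strategy: write B = P · J · P⁻¹ where J is a Jordan canonical form, so e^{tB} = P · e^{tJ} · P⁻¹, and e^{tJ} can be computed block-by-block.

B has Jordan form
J =
  [-4,  0, 0]
  [ 0, -4, 0]
  [ 0,  0, 6]
(up to reordering of blocks).

Per-block formulas:
  For a 1×1 block at λ = 6: exp(t · [6]) = [e^(6t)].
  For a 1×1 block at λ = -4: exp(t · [-4]) = [e^(-4t)].

After assembling e^{tJ} and conjugating by P, we get:

e^{tB} =
  [exp(-4*t), 0, -exp(6*t) + exp(-4*t)]
  [0, exp(-4*t), -exp(6*t) + exp(-4*t)]
  [0, 0, exp(6*t)]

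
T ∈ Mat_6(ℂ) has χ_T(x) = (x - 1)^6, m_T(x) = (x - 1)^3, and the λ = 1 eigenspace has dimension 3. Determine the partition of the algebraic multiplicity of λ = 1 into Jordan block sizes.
Block sizes for λ = 1: [3, 2, 1]

Step 1 — from the characteristic polynomial, algebraic multiplicity of λ = 1 is 6. From dim ker(T − (1)·I) = 3, there are exactly 3 Jordan blocks for λ = 1.
Step 2 — from the minimal polynomial, the factor (x − 1)^3 tells us the largest block for λ = 1 has size 3.
Step 3 — with total size 6, 3 blocks, and largest block 3, the block sizes (in nonincreasing order) are [3, 2, 1].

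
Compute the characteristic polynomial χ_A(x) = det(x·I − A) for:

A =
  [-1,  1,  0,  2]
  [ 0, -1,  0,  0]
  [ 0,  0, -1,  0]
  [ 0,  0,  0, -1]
x^4 + 4*x^3 + 6*x^2 + 4*x + 1

Expanding det(x·I − A) (e.g. by cofactor expansion or by noting that A is similar to its Jordan form J, which has the same characteristic polynomial as A) gives
  χ_A(x) = x^4 + 4*x^3 + 6*x^2 + 4*x + 1
which factors as (x + 1)^4. The eigenvalues (with algebraic multiplicities) are λ = -1 with multiplicity 4.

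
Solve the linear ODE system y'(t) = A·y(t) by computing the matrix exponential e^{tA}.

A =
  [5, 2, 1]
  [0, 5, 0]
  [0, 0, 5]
e^{tA} =
  [exp(5*t), 2*t*exp(5*t), t*exp(5*t)]
  [0, exp(5*t), 0]
  [0, 0, exp(5*t)]

Strategy: write A = P · J · P⁻¹ where J is a Jordan canonical form, so e^{tA} = P · e^{tJ} · P⁻¹, and e^{tJ} can be computed block-by-block.

A has Jordan form
J =
  [5, 1, 0]
  [0, 5, 0]
  [0, 0, 5]
(up to reordering of blocks).

Per-block formulas:
  For a 2×2 Jordan block J_2(5): exp(t · J_2(5)) = e^(5t)·(I + t·N), where N is the 2×2 nilpotent shift.
  For a 1×1 block at λ = 5: exp(t · [5]) = [e^(5t)].

After assembling e^{tJ} and conjugating by P, we get:

e^{tA} =
  [exp(5*t), 2*t*exp(5*t), t*exp(5*t)]
  [0, exp(5*t), 0]
  [0, 0, exp(5*t)]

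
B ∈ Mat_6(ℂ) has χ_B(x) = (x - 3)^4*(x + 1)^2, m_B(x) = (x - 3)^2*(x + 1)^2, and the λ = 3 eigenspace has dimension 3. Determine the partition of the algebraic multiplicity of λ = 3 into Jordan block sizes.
Block sizes for λ = 3: [2, 1, 1]

Step 1 — from the characteristic polynomial, algebraic multiplicity of λ = 3 is 4. From dim ker(B − (3)·I) = 3, there are exactly 3 Jordan blocks for λ = 3.
Step 2 — from the minimal polynomial, the factor (x − 3)^2 tells us the largest block for λ = 3 has size 2.
Step 3 — with total size 4, 3 blocks, and largest block 2, the block sizes (in nonincreasing order) are [2, 1, 1].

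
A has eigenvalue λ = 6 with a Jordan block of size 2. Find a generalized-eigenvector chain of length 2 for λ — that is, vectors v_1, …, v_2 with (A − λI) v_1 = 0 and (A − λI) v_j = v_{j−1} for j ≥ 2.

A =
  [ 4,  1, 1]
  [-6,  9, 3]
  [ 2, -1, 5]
A Jordan chain for λ = 6 of length 2:
v_1 = (-2, -6, 2)ᵀ
v_2 = (1, 0, 0)ᵀ

Let N = A − (6)·I. We want v_2 with N^2 v_2 = 0 but N^1 v_2 ≠ 0; then v_{j-1} := N · v_j for j = 2, …, 2.

Pick v_2 = (1, 0, 0)ᵀ.
Then v_1 = N · v_2 = (-2, -6, 2)ᵀ.

Sanity check: (A − (6)·I) v_1 = (0, 0, 0)ᵀ = 0. ✓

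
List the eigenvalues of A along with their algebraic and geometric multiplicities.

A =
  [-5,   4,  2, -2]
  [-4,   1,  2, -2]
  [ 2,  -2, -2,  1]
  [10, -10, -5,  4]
λ = -1: alg = 3, geom = 2; λ = 1: alg = 1, geom = 1

Step 1 — factor the characteristic polynomial to read off the algebraic multiplicities:
  χ_A(x) = (x - 1)*(x + 1)^3

Step 2 — compute geometric multiplicities via the rank-nullity identity g(λ) = n − rank(A − λI):
  rank(A − (-1)·I) = 2, so dim ker(A − (-1)·I) = n − 2 = 2
  rank(A − (1)·I) = 3, so dim ker(A − (1)·I) = n − 3 = 1

Summary:
  λ = -1: algebraic multiplicity = 3, geometric multiplicity = 2
  λ = 1: algebraic multiplicity = 1, geometric multiplicity = 1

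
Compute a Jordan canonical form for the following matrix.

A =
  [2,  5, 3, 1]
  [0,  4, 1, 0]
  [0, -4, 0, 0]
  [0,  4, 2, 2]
J_3(2) ⊕ J_1(2)

The characteristic polynomial is
  det(x·I − A) = x^4 - 8*x^3 + 24*x^2 - 32*x + 16 = (x - 2)^4

Eigenvalues and multiplicities (the geometric multiplicity of λ is n − rank(A − λI), which equals the number of Jordan blocks for λ):
  λ = 2: algebraic multiplicity = 4, geometric multiplicity = 2

Determining the block sizes for each eigenvalue:
  λ = 2: with am = 4 and gm = 2, the partition is not yet determined (e.g. several partitions of 4 into 2 parts exist). Let N = A − (2)·I. Computing rank(N^1) = 2, rank(N^2) = 1, rank(N^3) = 0; the number of blocks of size ≥ j is rank(N^{j−1}) − rank(N^j), giving [2, 1, 1]. So we have 1 block(s) of size 3, 1 block(s) of size 1 → block sizes [3, 1]

Assembling the blocks gives a Jordan form
J =
  [2, 1, 0, 0]
  [0, 2, 1, 0]
  [0, 0, 2, 0]
  [0, 0, 0, 2]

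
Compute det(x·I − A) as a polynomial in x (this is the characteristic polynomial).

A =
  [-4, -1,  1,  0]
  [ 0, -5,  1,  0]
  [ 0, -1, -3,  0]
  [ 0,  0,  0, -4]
x^4 + 16*x^3 + 96*x^2 + 256*x + 256

Expanding det(x·I − A) (e.g. by cofactor expansion or by noting that A is similar to its Jordan form J, which has the same characteristic polynomial as A) gives
  χ_A(x) = x^4 + 16*x^3 + 96*x^2 + 256*x + 256
which factors as (x + 4)^4. The eigenvalues (with algebraic multiplicities) are λ = -4 with multiplicity 4.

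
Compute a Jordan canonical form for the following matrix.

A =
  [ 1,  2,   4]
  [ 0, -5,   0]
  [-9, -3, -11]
J_2(-5) ⊕ J_1(-5)

The characteristic polynomial is
  det(x·I − A) = x^3 + 15*x^2 + 75*x + 125 = (x + 5)^3

Eigenvalues and multiplicities (the geometric multiplicity of λ is n − rank(A − λI), which equals the number of Jordan blocks for λ):
  λ = -5: algebraic multiplicity = 3, geometric multiplicity = 2

Determining the block sizes for each eigenvalue:
  λ = -5: 2 blocks summing to 3 forces exactly one block of size 2 and the rest size 1 → block sizes [2, 1]

Assembling the blocks gives a Jordan form
J =
  [-5,  1,  0]
  [ 0, -5,  0]
  [ 0,  0, -5]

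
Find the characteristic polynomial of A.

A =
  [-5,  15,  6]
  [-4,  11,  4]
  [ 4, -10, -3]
x^3 - 3*x^2 + 3*x - 1

Expanding det(x·I − A) (e.g. by cofactor expansion or by noting that A is similar to its Jordan form J, which has the same characteristic polynomial as A) gives
  χ_A(x) = x^3 - 3*x^2 + 3*x - 1
which factors as (x - 1)^3. The eigenvalues (with algebraic multiplicities) are λ = 1 with multiplicity 3.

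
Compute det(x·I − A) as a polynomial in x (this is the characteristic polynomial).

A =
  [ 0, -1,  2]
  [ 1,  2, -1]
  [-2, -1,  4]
x^3 - 6*x^2 + 12*x - 8

Expanding det(x·I − A) (e.g. by cofactor expansion or by noting that A is similar to its Jordan form J, which has the same characteristic polynomial as A) gives
  χ_A(x) = x^3 - 6*x^2 + 12*x - 8
which factors as (x - 2)^3. The eigenvalues (with algebraic multiplicities) are λ = 2 with multiplicity 3.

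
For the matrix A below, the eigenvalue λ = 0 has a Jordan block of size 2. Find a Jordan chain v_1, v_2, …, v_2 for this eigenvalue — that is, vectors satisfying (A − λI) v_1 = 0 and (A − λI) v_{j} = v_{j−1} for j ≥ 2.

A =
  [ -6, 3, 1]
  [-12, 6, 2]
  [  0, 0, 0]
A Jordan chain for λ = 0 of length 2:
v_1 = (-6, -12, 0)ᵀ
v_2 = (1, 0, 0)ᵀ

Let N = A − (0)·I. We want v_2 with N^2 v_2 = 0 but N^1 v_2 ≠ 0; then v_{j-1} := N · v_j for j = 2, …, 2.

Pick v_2 = (1, 0, 0)ᵀ.
Then v_1 = N · v_2 = (-6, -12, 0)ᵀ.

Sanity check: (A − (0)·I) v_1 = (0, 0, 0)ᵀ = 0. ✓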